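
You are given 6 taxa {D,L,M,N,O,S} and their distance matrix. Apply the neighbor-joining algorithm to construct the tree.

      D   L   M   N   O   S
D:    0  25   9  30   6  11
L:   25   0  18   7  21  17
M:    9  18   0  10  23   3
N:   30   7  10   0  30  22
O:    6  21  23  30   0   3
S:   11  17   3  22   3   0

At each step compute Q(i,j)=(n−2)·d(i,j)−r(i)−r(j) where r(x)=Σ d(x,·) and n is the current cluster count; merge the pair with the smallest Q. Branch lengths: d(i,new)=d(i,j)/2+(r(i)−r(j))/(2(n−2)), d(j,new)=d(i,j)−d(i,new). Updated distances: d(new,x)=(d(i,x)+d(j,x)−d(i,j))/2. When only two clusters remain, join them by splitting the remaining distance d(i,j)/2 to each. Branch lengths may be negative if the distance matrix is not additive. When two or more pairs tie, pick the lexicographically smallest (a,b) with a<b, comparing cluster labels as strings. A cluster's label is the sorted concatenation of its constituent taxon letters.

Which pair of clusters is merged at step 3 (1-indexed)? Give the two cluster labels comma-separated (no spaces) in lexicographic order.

D,O

1. join L+N (d=7, Q=-159) ⇒ LN; edges |L|=17/8, |N|=39/8
  updated: d(D,LN)=24, d(LN,M)=21/2, d(LN,O)=22, d(LN,S)=16
2. join LN+M (d=21/2, Q=-173/2) ⇒ LMN; edges |LN|=39/4, |M|=3/4
  updated: d(D,LMN)=45/4, d(LMN,O)=69/4, d(LMN,S)=17/4
3. join D+O (d=6, Q=-85/2) ⇒ DO; edges |D|=7/2, |O|=5/2
  updated: d(DO,LMN)=45/4, d(DO,S)=4
4. join DO+LMN (d=45/4, Q=-39/2) ⇒ DLMNO; edges |DO|=11/2, |LMN|=23/4
  updated: d(DLMNO,S)=-3/2
5. join DLMNO+S (d=-3/2) ⇒ DLMNOS; edges |DLMNO|=-3/4, |S|=-3/4
final tree: (((D:7/2,O:5/2):11/2,((L:17/8,N:39/8):39/4,M:3/4):23/4):-3/4,S:-3/4)
total length: 133/4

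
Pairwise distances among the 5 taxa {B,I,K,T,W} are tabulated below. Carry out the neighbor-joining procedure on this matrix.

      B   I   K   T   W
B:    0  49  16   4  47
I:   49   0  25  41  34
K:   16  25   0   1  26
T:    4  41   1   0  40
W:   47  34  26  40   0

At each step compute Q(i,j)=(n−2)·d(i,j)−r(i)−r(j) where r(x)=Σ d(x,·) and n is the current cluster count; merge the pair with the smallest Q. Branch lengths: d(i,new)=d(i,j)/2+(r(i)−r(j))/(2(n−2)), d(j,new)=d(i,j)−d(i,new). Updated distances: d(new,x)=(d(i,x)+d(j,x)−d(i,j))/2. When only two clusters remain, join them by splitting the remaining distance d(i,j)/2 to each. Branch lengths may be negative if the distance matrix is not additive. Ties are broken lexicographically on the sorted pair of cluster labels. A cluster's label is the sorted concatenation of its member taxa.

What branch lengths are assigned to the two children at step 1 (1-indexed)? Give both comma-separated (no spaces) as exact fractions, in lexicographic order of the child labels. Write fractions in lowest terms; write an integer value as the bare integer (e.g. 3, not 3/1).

step 1: merge (I,W) at d=34, Q=-194; branch lengths I→52/3, W→50/3; new cluster IW
  updated: d(B,IW)=31, d(IW,K)=17/2, d(IW,T)=47/2
step 2: merge (B,T) at d=4, Q=-143/2; branch lengths B→61/8, T→-29/8; new cluster BT
  updated: d(BT,IW)=101/4, d(BT,K)=13/2
step 3: merge (BT,IW) at d=101/4, Q=-161/4; branch lengths BT→93/8, IW→109/8; new cluster BITW
  updated: d(BITW,K)=-41/8
step 4: merge (BITW,K) at d=-41/8; branch lengths BITW→-41/16, K→-41/16; new cluster BIKTW
final tree: (((B:61/8,T:-29/8):93/8,(I:52/3,W:50/3):109/8):-41/16,K:-41/16)
total length: 465/8

52/3,50/3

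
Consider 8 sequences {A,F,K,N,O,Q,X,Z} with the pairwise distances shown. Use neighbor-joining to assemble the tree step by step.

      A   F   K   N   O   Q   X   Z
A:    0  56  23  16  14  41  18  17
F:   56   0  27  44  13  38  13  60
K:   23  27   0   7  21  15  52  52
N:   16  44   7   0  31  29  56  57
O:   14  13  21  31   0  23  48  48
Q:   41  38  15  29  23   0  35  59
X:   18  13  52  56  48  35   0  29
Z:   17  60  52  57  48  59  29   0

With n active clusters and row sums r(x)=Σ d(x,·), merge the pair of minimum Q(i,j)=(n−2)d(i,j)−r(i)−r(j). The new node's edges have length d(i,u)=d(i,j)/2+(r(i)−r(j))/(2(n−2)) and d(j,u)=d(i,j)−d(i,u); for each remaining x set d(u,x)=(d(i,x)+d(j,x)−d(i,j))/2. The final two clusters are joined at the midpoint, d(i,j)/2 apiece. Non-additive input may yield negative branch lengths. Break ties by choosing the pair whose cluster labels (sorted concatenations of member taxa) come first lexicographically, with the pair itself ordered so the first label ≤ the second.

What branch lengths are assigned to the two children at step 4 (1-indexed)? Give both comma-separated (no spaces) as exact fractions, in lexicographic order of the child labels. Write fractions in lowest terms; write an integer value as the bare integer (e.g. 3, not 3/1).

1. join F+X (d=13, Q=-424) ⇒ FX; edges |F|=13/2, |X|=13/2
  updated: d(A,FX)=61/2, d(FX,K)=33, d(FX,N)=87/2, d(FX,O)=24, d(FX,Q)=30, d(FX,Z)=38
2. join A+Z (d=17, Q=-655/2) ⇒ AZ; edges |A|=-89/20, |Z|=429/20
  updated: d(AZ,FX)=103/4, d(AZ,K)=29, d(AZ,N)=28, d(AZ,O)=45/2, d(AZ,Q)=83/2
3. join K+N (d=7, Q=-431/2) ⇒ KN; edges |K|=-11/16, |N|=123/16
  updated: d(AZ,KN)=25, d(FX,KN)=139/4, d(KN,O)=45/2, d(KN,Q)=37/2
4. join KN+Q (d=37/2, Q=-633/4) ⇒ KNQ; edges |KN|=173/24, |Q|=271/24
  updated: d(AZ,KNQ)=24, d(FX,KNQ)=185/8, d(KNQ,O)=27/2
5. join AZ+FX (d=103/4, Q=-749/8) ⇒ AFXZ; edges |AZ|=407/32, |FX|=417/32
  updated: d(AFXZ,KNQ)=171/16, d(AFXZ,O)=83/8
6. join AFXZ+KNQ (d=171/16, Q=-553/16) ⇒ AFKNQXZ; edges |AFXZ|=121/32, |KNQ|=221/32
  updated: d(AFKNQXZ,O)=211/32
7. join AFKNQXZ+O (d=211/32) ⇒ AFKNOQXZ; edges |AFKNQXZ|=211/64, |O|=211/64
final tree: ((((A:-89/20,Z:429/20):407/32,(F:13/2,X:13/2):417/32):121/32,((K:-11/16,N:123/16):173/24,Q:271/24):221/32):211/64,O:211/64)
total length: 3153/32

173/24,271/24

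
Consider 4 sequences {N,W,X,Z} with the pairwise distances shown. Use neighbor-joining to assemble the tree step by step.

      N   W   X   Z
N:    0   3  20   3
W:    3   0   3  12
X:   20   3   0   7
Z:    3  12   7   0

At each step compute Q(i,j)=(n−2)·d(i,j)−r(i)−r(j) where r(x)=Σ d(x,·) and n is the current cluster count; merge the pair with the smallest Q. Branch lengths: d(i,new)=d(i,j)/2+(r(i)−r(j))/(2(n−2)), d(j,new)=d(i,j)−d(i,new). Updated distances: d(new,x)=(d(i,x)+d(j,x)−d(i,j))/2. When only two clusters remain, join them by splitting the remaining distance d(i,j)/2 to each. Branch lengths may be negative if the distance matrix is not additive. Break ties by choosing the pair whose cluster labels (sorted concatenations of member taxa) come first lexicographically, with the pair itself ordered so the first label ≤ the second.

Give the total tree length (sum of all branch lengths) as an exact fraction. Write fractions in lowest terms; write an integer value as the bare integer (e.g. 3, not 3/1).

27/2

step 1: merge (N,Z) at d=3, Q=-42; branch lengths N→5/2, Z→1/2; new cluster NZ
  updated: d(NZ,W)=6, d(NZ,X)=12
step 2: merge (NZ,W) at d=6, Q=-21; branch lengths NZ→15/2, W→-3/2; new cluster NWZ
  updated: d(NWZ,X)=9/2
step 3: merge (NWZ,X) at d=9/2; branch lengths NWZ→9/4, X→9/4; new cluster NWXZ
final tree: (((N:5/2,Z:1/2):15/2,W:-3/2):9/4,X:9/4)
total length: 27/2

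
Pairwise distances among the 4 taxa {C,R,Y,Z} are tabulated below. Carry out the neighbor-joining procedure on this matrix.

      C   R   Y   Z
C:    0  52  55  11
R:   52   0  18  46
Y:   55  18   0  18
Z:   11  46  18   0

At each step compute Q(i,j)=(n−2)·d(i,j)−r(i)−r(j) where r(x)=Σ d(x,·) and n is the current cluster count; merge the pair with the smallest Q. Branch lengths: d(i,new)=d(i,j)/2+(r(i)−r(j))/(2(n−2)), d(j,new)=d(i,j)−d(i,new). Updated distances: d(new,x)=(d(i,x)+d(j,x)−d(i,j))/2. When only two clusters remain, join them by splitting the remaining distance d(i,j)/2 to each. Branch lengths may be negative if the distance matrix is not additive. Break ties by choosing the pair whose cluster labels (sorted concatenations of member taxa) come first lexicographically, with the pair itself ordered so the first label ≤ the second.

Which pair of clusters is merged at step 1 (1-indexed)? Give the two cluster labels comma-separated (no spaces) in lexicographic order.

iteration 1: select C,Z (d=11, Q=-171); attach at lengths (65/4, -21/4); label the merged cluster CZ
  updated: d(CZ,R)=87/2, d(CZ,Y)=31
iteration 2: select CZ,R (d=87/2, Q=-185/2); attach at lengths (113/4, 61/4); label the merged cluster CRZ
  updated: d(CRZ,Y)=11/4
iteration 3: select CRZ,Y (d=11/4); attach at lengths (11/8, 11/8); label the merged cluster CRYZ
final tree: (((C:65/4,Z:-21/4):113/4,R:61/4):11/8,Y:11/8)
total length: 229/4

C,Z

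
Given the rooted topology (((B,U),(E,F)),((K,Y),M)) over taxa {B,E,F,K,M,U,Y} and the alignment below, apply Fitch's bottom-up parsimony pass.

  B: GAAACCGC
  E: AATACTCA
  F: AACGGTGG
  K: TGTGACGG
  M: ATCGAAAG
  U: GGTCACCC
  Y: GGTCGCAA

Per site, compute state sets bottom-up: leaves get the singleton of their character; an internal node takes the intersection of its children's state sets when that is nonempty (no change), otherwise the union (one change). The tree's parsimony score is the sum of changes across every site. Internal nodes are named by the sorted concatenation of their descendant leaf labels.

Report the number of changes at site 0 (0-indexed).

[col 0] BU: children B:{G}, U:{G} ∩→ {G}; cost 0
[col 0] EF: children E:{A}, F:{A} ∩→ {A}; cost 0
[col 0] BEFU: children BU:{G}, EF:{A} ∪→ {A,G}; cost 1
[col 0] KY: children K:{T}, Y:{G} ∪→ {G,T}; cost 1
[col 0] KMY: children KY:{G,T}, M:{A} ∪→ {A,G,T}; cost 1
[col 0] BEFKMUY: children BEFU:{A,G}, KMY:{A,G,T} ∩→ {A,G}; cost 0
[col 1] BU: children B:{A}, U:{G} ∪→ {A,G}; cost 1
[col 1] EF: children E:{A}, F:{A} ∩→ {A}; cost 0
[col 1] BEFU: children BU:{A,G}, EF:{A} ∩→ {A}; cost 0
[col 1] KY: children K:{G}, Y:{G} ∩→ {G}; cost 0
[col 1] KMY: children KY:{G}, M:{T} ∪→ {G,T}; cost 1
[col 1] BEFKMUY: children BEFU:{A}, KMY:{G,T} ∪→ {A,G,T}; cost 1
[col 2] BU: children B:{A}, U:{T} ∪→ {A,T}; cost 1
[col 2] EF: children E:{T}, F:{C} ∪→ {C,T}; cost 1
[col 2] BEFU: children BU:{A,T}, EF:{C,T} ∩→ {T}; cost 0
[col 2] KY: children K:{T}, Y:{T} ∩→ {T}; cost 0
[col 2] KMY: children KY:{T}, M:{C} ∪→ {C,T}; cost 1
[col 2] BEFKMUY: children BEFU:{T}, KMY:{C,T} ∩→ {T}; cost 0
[col 3] BU: children B:{A}, U:{C} ∪→ {A,C}; cost 1
[col 3] EF: children E:{A}, F:{G} ∪→ {A,G}; cost 1
[col 3] BEFU: children BU:{A,C}, EF:{A,G} ∩→ {A}; cost 0
[col 3] KY: children K:{G}, Y:{C} ∪→ {C,G}; cost 1
[col 3] KMY: children KY:{C,G}, M:{G} ∩→ {G}; cost 0
[col 3] BEFKMUY: children BEFU:{A}, KMY:{G} ∪→ {A,G}; cost 1
[col 4] BU: children B:{C}, U:{A} ∪→ {A,C}; cost 1
[col 4] EF: children E:{C}, F:{G} ∪→ {C,G}; cost 1
[col 4] BEFU: children BU:{A,C}, EF:{C,G} ∩→ {C}; cost 0
[col 4] KY: children K:{A}, Y:{G} ∪→ {A,G}; cost 1
[col 4] KMY: children KY:{A,G}, M:{A} ∩→ {A}; cost 0
[col 4] BEFKMUY: children BEFU:{C}, KMY:{A} ∪→ {A,C}; cost 1
[col 5] BU: children B:{C}, U:{C} ∩→ {C}; cost 0
[col 5] EF: children E:{T}, F:{T} ∩→ {T}; cost 0
[col 5] BEFU: children BU:{C}, EF:{T} ∪→ {C,T}; cost 1
[col 5] KY: children K:{C}, Y:{C} ∩→ {C}; cost 0
[col 5] KMY: children KY:{C}, M:{A} ∪→ {A,C}; cost 1
[col 5] BEFKMUY: children BEFU:{C,T}, KMY:{A,C} ∩→ {C}; cost 0
[col 6] BU: children B:{G}, U:{C} ∪→ {C,G}; cost 1
[col 6] EF: children E:{C}, F:{G} ∪→ {C,G}; cost 1
[col 6] BEFU: children BU:{C,G}, EF:{C,G} ∩→ {C,G}; cost 0
[col 6] KY: children K:{G}, Y:{A} ∪→ {A,G}; cost 1
[col 6] KMY: children KY:{A,G}, M:{A} ∩→ {A}; cost 0
[col 6] BEFKMUY: children BEFU:{C,G}, KMY:{A} ∪→ {A,C,G}; cost 1
[col 7] BU: children B:{C}, U:{C} ∩→ {C}; cost 0
[col 7] EF: children E:{A}, F:{G} ∪→ {A,G}; cost 1
[col 7] BEFU: children BU:{C}, EF:{A,G} ∪→ {A,C,G}; cost 1
[col 7] KY: children K:{G}, Y:{A} ∪→ {A,G}; cost 1
[col 7] KMY: children KY:{A,G}, M:{G} ∩→ {G}; cost 0
[col 7] BEFKMUY: children BEFU:{A,C,G}, KMY:{G} ∩→ {G}; cost 0
per-site changes: [3, 3, 3, 4, 4, 2, 4, 3]; total = 26

3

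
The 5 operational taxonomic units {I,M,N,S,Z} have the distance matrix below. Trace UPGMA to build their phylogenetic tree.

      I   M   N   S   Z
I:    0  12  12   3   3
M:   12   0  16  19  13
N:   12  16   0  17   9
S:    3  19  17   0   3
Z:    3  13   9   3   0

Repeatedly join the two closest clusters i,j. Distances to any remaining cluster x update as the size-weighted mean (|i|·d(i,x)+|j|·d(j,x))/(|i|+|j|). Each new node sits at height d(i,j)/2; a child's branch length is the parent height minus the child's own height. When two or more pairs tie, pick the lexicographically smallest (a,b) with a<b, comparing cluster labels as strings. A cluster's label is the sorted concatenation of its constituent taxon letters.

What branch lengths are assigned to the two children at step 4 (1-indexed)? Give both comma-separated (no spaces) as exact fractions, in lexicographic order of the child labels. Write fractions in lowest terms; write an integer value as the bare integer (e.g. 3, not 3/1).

step 1: merge (I,S) at d=3; branch lengths I→3/2, S→3/2; new cluster IS
  updated: d(IS,M)=31/2, d(IS,N)=29/2, d(IS,Z)=3
step 2: merge (IS,Z) at d=3; branch lengths IS→0, Z→3/2; new cluster ISZ
  updated: d(ISZ,M)=44/3, d(ISZ,N)=38/3
step 3: merge (ISZ,N) at d=38/3; branch lengths ISZ→29/6, N→19/3; new cluster INSZ
  updated: d(INSZ,M)=15
step 4: merge (INSZ,M) at d=15; branch lengths INSZ→7/6, M→15/2; new cluster IMNSZ
final tree: ((((I:3/2,S:3/2):0,Z:3/2):29/6,N:19/3):7/6,M:15/2)
total length: 73/3

7/6,15/2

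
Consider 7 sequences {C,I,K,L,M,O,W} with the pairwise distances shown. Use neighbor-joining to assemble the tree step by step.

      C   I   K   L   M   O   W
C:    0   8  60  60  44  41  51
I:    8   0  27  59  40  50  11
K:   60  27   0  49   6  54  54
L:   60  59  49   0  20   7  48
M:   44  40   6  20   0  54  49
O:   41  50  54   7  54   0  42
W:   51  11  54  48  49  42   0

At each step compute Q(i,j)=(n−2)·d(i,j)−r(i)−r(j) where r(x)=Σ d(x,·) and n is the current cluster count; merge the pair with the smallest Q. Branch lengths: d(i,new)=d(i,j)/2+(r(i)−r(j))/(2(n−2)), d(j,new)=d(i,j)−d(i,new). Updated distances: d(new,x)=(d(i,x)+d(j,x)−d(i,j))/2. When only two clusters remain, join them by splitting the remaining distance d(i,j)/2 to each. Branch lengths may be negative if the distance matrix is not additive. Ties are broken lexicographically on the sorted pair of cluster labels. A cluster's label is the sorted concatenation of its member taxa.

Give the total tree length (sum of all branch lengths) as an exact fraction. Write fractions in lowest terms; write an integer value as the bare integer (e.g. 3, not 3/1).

1537/16

1. join L+O (d=7, Q=-456) ⇒ LO; edges |L|=3, |O|=4
  updated: d(C,LO)=47, d(I,LO)=51, d(K,LO)=48, d(LO,M)=67/2, d(LO,W)=83/2
2. join K+M (d=6, Q=-687/2) ⇒ KM; edges |K|=93/16, |M|=3/16
  updated: d(C,KM)=49, d(I,KM)=61/2, d(KM,LO)=151/4, d(KM,W)=97/2
3. join C+I (d=8, Q=-463/2) ⇒ CI; edges |C|=157/12, |I|=-61/12
  updated: d(CI,KM)=143/4, d(CI,LO)=45, d(CI,W)=27
4. join CI+W (d=27, Q=-683/4) ⇒ CIW; edges |CI|=179/16, |W|=253/16
  updated: d(CIW,KM)=229/8, d(CIW,LO)=119/4
5. join CIW+KM (d=229/8, Q=-769/8) ⇒ CIKMW; edges |CIW|=165/16, |KM|=293/16
  updated: d(CIKMW,LO)=311/16
6. join CIKMW+LO (d=311/16) ⇒ CIKLMOW; edges |CIKMW|=311/32, |LO|=311/32
final tree: ((((C:157/12,I:-61/12):179/16,W:253/16):165/16,(K:93/16,M:3/16):293/16):311/32,(L:3,O:4):311/32)
total length: 1537/16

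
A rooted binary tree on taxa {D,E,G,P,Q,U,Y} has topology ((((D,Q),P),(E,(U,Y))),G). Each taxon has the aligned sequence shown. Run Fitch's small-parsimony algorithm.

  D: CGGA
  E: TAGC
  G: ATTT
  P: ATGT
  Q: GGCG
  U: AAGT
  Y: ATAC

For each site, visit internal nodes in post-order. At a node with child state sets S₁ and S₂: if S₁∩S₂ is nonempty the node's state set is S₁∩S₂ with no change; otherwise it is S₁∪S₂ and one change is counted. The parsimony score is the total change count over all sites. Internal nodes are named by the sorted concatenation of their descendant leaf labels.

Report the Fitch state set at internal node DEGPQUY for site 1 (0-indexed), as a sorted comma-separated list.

DQ@0: {C} ∪ {G} = {C,G} (union, +1)
DPQ@0: {C,G} ∪ {A} = {A,C,G} (union, +1)
UY@0: {A} ∩ {A} = {A} (intersection, +0)
EUY@0: {T} ∪ {A} = {A,T} (union, +1)
DEPQUY@0: {A,C,G} ∩ {A,T} = {A} (intersection, +0)
DEGPQUY@0: {A} ∩ {A} = {A} (intersection, +0)
DQ@1: {G} ∩ {G} = {G} (intersection, +0)
DPQ@1: {G} ∪ {T} = {G,T} (union, +1)
UY@1: {A} ∪ {T} = {A,T} (union, +1)
EUY@1: {A} ∩ {A,T} = {A} (intersection, +0)
DEPQUY@1: {G,T} ∪ {A} = {A,G,T} (union, +1)
DEGPQUY@1: {A,G,T} ∩ {T} = {T} (intersection, +0)
DQ@2: {G} ∪ {C} = {C,G} (union, +1)
DPQ@2: {C,G} ∩ {G} = {G} (intersection, +0)
UY@2: {G} ∪ {A} = {A,G} (union, +1)
EUY@2: {G} ∩ {A,G} = {G} (intersection, +0)
DEPQUY@2: {G} ∩ {G} = {G} (intersection, +0)
DEGPQUY@2: {G} ∪ {T} = {G,T} (union, +1)
DQ@3: {A} ∪ {G} = {A,G} (union, +1)
DPQ@3: {A,G} ∪ {T} = {A,G,T} (union, +1)
UY@3: {T} ∪ {C} = {C,T} (union, +1)
EUY@3: {C} ∩ {C,T} = {C} (intersection, +0)
DEPQUY@3: {A,G,T} ∪ {C} = {A,C,G,T} (union, +1)
DEGPQUY@3: {A,C,G,T} ∩ {T} = {T} (intersection, +0)
per-site changes: [3, 3, 3, 4]; total = 13

T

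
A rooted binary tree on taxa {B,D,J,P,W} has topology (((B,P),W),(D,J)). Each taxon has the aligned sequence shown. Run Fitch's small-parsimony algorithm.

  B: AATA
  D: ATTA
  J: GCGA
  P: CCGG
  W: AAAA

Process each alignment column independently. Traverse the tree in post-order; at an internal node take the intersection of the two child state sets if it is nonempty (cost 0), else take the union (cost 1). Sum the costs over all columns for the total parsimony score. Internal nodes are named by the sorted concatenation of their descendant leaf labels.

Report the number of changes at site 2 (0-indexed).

[col 0] BP: children B:{A}, P:{C} ∪→ {A,C}; cost 1
[col 0] BPW: children BP:{A,C}, W:{A} ∩→ {A}; cost 0
[col 0] DJ: children D:{A}, J:{G} ∪→ {A,G}; cost 1
[col 0] BDJPW: children BPW:{A}, DJ:{A,G} ∩→ {A}; cost 0
[col 1] BP: children B:{A}, P:{C} ∪→ {A,C}; cost 1
[col 1] BPW: children BP:{A,C}, W:{A} ∩→ {A}; cost 0
[col 1] DJ: children D:{T}, J:{C} ∪→ {C,T}; cost 1
[col 1] BDJPW: children BPW:{A}, DJ:{C,T} ∪→ {A,C,T}; cost 1
[col 2] BP: children B:{T}, P:{G} ∪→ {G,T}; cost 1
[col 2] BPW: children BP:{G,T}, W:{A} ∪→ {A,G,T}; cost 1
[col 2] DJ: children D:{T}, J:{G} ∪→ {G,T}; cost 1
[col 2] BDJPW: children BPW:{A,G,T}, DJ:{G,T} ∩→ {G,T}; cost 0
[col 3] BP: children B:{A}, P:{G} ∪→ {A,G}; cost 1
[col 3] BPW: children BP:{A,G}, W:{A} ∩→ {A}; cost 0
[col 3] DJ: children D:{A}, J:{A} ∩→ {A}; cost 0
[col 3] BDJPW: children BPW:{A}, DJ:{A} ∩→ {A}; cost 0
per-site changes: [2, 3, 3, 1]; total = 9

3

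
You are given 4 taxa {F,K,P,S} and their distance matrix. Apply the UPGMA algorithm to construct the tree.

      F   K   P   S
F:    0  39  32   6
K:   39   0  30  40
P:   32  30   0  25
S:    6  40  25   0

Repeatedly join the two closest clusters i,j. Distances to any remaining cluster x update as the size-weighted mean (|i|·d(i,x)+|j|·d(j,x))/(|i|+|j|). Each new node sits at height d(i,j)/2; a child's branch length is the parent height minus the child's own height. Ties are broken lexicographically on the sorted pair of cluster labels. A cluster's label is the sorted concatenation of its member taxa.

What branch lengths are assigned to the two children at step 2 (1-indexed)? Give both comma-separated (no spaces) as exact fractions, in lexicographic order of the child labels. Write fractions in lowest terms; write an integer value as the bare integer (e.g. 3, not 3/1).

45/4,57/4

step 1: merge (F,S) at d=6; branch lengths F→3, S→3; new cluster FS
  updated: d(FS,K)=79/2, d(FS,P)=57/2
step 2: merge (FS,P) at d=57/2; branch lengths FS→45/4, P→57/4; new cluster FPS
  updated: d(FPS,K)=109/3
step 3: merge (FPS,K) at d=109/3; branch lengths FPS→47/12, K→109/6; new cluster FKPS
final tree: (((F:3,S:3):45/4,P:57/4):47/12,K:109/6)
total length: 643/12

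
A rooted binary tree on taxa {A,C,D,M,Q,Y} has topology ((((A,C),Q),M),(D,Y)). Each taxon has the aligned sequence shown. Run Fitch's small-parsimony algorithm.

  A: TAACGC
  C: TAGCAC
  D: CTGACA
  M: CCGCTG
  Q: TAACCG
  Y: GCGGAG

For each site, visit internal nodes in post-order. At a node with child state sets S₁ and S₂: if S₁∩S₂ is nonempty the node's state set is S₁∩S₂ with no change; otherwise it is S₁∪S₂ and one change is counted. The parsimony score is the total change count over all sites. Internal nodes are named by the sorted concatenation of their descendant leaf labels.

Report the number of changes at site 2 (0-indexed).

[col 0] AC: children A:{T}, C:{T} ∩→ {T}; cost 0
[col 0] ACQ: children AC:{T}, Q:{T} ∩→ {T}; cost 0
[col 0] ACMQ: children ACQ:{T}, M:{C} ∪→ {C,T}; cost 1
[col 0] DY: children D:{C}, Y:{G} ∪→ {C,G}; cost 1
[col 0] ACDMQY: children ACMQ:{C,T}, DY:{C,G} ∩→ {C}; cost 0
[col 1] AC: children A:{A}, C:{A} ∩→ {A}; cost 0
[col 1] ACQ: children AC:{A}, Q:{A} ∩→ {A}; cost 0
[col 1] ACMQ: children ACQ:{A}, M:{C} ∪→ {A,C}; cost 1
[col 1] DY: children D:{T}, Y:{C} ∪→ {C,T}; cost 1
[col 1] ACDMQY: children ACMQ:{A,C}, DY:{C,T} ∩→ {C}; cost 0
[col 2] AC: children A:{A}, C:{G} ∪→ {A,G}; cost 1
[col 2] ACQ: children AC:{A,G}, Q:{A} ∩→ {A}; cost 0
[col 2] ACMQ: children ACQ:{A}, M:{G} ∪→ {A,G}; cost 1
[col 2] DY: children D:{G}, Y:{G} ∩→ {G}; cost 0
[col 2] ACDMQY: children ACMQ:{A,G}, DY:{G} ∩→ {G}; cost 0
[col 3] AC: children A:{C}, C:{C} ∩→ {C}; cost 0
[col 3] ACQ: children AC:{C}, Q:{C} ∩→ {C}; cost 0
[col 3] ACMQ: children ACQ:{C}, M:{C} ∩→ {C}; cost 0
[col 3] DY: children D:{A}, Y:{G} ∪→ {A,G}; cost 1
[col 3] ACDMQY: children ACMQ:{C}, DY:{A,G} ∪→ {A,C,G}; cost 1
[col 4] AC: children A:{G}, C:{A} ∪→ {A,G}; cost 1
[col 4] ACQ: children AC:{A,G}, Q:{C} ∪→ {A,C,G}; cost 1
[col 4] ACMQ: children ACQ:{A,C,G}, M:{T} ∪→ {A,C,G,T}; cost 1
[col 4] DY: children D:{C}, Y:{A} ∪→ {A,C}; cost 1
[col 4] ACDMQY: children ACMQ:{A,C,G,T}, DY:{A,C} ∩→ {A,C}; cost 0
[col 5] AC: children A:{C}, C:{C} ∩→ {C}; cost 0
[col 5] ACQ: children AC:{C}, Q:{G} ∪→ {C,G}; cost 1
[col 5] ACMQ: children ACQ:{C,G}, M:{G} ∩→ {G}; cost 0
[col 5] DY: children D:{A}, Y:{G} ∪→ {A,G}; cost 1
[col 5] ACDMQY: children ACMQ:{G}, DY:{A,G} ∩→ {G}; cost 0
per-site changes: [2, 2, 2, 2, 4, 2]; total = 14

2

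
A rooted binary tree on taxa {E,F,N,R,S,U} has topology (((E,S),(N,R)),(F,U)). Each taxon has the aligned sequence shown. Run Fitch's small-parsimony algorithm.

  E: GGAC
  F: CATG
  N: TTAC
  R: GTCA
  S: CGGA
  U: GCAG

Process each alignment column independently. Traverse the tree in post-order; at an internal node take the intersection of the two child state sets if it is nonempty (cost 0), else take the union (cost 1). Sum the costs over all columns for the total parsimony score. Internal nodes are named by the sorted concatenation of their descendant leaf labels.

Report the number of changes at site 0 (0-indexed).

3

ES@0: {G} ∪ {C} = {C,G} (union, +1)
NR@0: {T} ∪ {G} = {G,T} (union, +1)
ENRS@0: {C,G} ∩ {G,T} = {G} (intersection, +0)
FU@0: {C} ∪ {G} = {C,G} (union, +1)
EFNRSU@0: {G} ∩ {C,G} = {G} (intersection, +0)
ES@1: {G} ∩ {G} = {G} (intersection, +0)
NR@1: {T} ∩ {T} = {T} (intersection, +0)
ENRS@1: {G} ∪ {T} = {G,T} (union, +1)
FU@1: {A} ∪ {C} = {A,C} (union, +1)
EFNRSU@1: {G,T} ∪ {A,C} = {A,C,G,T} (union, +1)
ES@2: {A} ∪ {G} = {A,G} (union, +1)
NR@2: {A} ∪ {C} = {A,C} (union, +1)
ENRS@2: {A,G} ∩ {A,C} = {A} (intersection, +0)
FU@2: {T} ∪ {A} = {A,T} (union, +1)
EFNRSU@2: {A} ∩ {A,T} = {A} (intersection, +0)
ES@3: {C} ∪ {A} = {A,C} (union, +1)
NR@3: {C} ∪ {A} = {A,C} (union, +1)
ENRS@3: {A,C} ∩ {A,C} = {A,C} (intersection, +0)
FU@3: {G} ∩ {G} = {G} (intersection, +0)
EFNRSU@3: {A,C} ∪ {G} = {A,C,G} (union, +1)
per-site changes: [3, 3, 3, 3]; total = 12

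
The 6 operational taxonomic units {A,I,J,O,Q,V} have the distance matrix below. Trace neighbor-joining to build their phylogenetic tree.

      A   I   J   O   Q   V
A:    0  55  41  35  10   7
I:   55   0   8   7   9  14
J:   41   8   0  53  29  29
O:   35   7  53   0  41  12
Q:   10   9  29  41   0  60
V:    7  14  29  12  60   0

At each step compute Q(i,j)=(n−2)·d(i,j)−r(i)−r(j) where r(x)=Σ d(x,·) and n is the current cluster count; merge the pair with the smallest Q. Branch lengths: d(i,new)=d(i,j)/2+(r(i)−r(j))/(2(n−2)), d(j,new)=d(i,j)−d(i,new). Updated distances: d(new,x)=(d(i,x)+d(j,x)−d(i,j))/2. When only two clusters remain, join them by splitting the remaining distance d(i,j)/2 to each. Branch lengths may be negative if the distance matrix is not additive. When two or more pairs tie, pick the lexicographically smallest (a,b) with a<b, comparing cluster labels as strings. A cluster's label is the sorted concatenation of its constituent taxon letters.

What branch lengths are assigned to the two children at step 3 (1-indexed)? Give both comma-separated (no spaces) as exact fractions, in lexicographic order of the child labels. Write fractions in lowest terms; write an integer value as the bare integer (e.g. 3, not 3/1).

step 1: merge (A,Q) at d=10, Q=-257; branch lengths A→39/8, Q→41/8; new cluster AQ
  updated: d(AQ,I)=27, d(AQ,J)=30, d(AQ,O)=33, d(AQ,V)=57/2
step 2: merge (O,V) at d=12, Q=-305/2; branch lengths O→115/12, V→29/12; new cluster OV
  updated: d(AQ,OV)=99/4, d(I,OV)=9/2, d(J,OV)=35
step 3: merge (AQ,OV) at d=99/4, Q=-193/2; branch lengths AQ→67/4, OV→8; new cluster AOQV
  updated: d(AOQV,I)=27/8, d(AOQV,J)=161/8
step 4: merge (AOQV,I) at d=27/8, Q=-63/2; branch lengths AOQV→31/4, I→-35/8; new cluster AIOQV
  updated: d(AIOQV,J)=99/8
step 5: merge (AIOQV,J) at d=99/8; branch lengths AIOQV→99/16, J→99/16; new cluster AIJOQV
final tree: ((((A:39/8,Q:41/8):67/4,(O:115/12,V:29/12):8):31/4,I:-35/8):99/16,J:99/16)
total length: 125/2

67/4,8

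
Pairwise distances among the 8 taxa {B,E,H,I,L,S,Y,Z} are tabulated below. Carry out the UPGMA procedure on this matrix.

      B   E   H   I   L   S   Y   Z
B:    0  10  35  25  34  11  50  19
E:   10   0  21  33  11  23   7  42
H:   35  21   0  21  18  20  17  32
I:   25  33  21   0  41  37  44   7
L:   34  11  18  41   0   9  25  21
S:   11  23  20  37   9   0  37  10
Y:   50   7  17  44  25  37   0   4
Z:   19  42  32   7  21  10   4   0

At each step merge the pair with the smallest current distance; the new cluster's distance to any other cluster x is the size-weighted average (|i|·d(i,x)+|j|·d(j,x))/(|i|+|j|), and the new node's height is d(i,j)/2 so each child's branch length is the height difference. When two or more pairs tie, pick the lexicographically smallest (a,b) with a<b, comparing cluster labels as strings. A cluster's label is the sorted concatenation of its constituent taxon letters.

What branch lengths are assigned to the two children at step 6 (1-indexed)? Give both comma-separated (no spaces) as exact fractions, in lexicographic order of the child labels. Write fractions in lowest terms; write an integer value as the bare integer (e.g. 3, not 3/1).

51/4,43/4

step 1: merge (Y,Z) at d=4; branch lengths Y→2, Z→2; new cluster YZ
  updated: d(B,YZ)=69/2, d(E,YZ)=49/2, d(H,YZ)=49/2, d(I,YZ)=51/2, d(L,YZ)=23, d(S,YZ)=47/2
step 2: merge (L,S) at d=9; branch lengths L→9/2, S→9/2; new cluster LS
  updated: d(B,LS)=45/2, d(E,LS)=17, d(H,LS)=19, d(I,LS)=39, d(LS,YZ)=93/4
step 3: merge (B,E) at d=10; branch lengths B→5, E→5; new cluster BE
  updated: d(BE,H)=28, d(BE,I)=29, d(BE,LS)=79/4, d(BE,YZ)=59/2
step 4: merge (H,LS) at d=19; branch lengths H→19/2, LS→5; new cluster HLS
  updated: d(BE,HLS)=45/2, d(HLS,I)=33, d(HLS,YZ)=71/3
step 5: merge (BE,HLS) at d=45/2; branch lengths BE→25/4, HLS→7/4; new cluster BEHLS
  updated: d(BEHLS,I)=157/5, d(BEHLS,YZ)=26
step 6: merge (I,YZ) at d=51/2; branch lengths I→51/4, YZ→43/4; new cluster IYZ
  updated: d(BEHLS,IYZ)=139/5
step 7: merge (BEHLS,IYZ) at d=139/5; branch lengths BEHLS→53/20, IYZ→23/20; new cluster BEHILSYZ
final tree: (((B:5,E:5):25/4,(H:19/2,(L:9/2,S:9/2):5):7/4):53/20,(I:51/4,(Y:2,Z:2):43/4):23/20)
total length: 364/5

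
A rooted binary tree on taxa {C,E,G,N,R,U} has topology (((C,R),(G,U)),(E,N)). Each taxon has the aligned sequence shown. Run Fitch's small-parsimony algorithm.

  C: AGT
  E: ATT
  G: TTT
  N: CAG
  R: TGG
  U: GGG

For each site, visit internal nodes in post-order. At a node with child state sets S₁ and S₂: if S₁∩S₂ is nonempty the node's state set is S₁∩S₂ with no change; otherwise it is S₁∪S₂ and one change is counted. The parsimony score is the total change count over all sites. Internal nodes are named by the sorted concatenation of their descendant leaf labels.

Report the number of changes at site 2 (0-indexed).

[col 0] CR: children C:{A}, R:{T} ∪→ {A,T}; cost 1
[col 0] GU: children G:{T}, U:{G} ∪→ {G,T}; cost 1
[col 0] CGRU: children CR:{A,T}, GU:{G,T} ∩→ {T}; cost 0
[col 0] EN: children E:{A}, N:{C} ∪→ {A,C}; cost 1
[col 0] CEGNRU: children CGRU:{T}, EN:{A,C} ∪→ {A,C,T}; cost 1
[col 1] CR: children C:{G}, R:{G} ∩→ {G}; cost 0
[col 1] GU: children G:{T}, U:{G} ∪→ {G,T}; cost 1
[col 1] CGRU: children CR:{G}, GU:{G,T} ∩→ {G}; cost 0
[col 1] EN: children E:{T}, N:{A} ∪→ {A,T}; cost 1
[col 1] CEGNRU: children CGRU:{G}, EN:{A,T} ∪→ {A,G,T}; cost 1
[col 2] CR: children C:{T}, R:{G} ∪→ {G,T}; cost 1
[col 2] GU: children G:{T}, U:{G} ∪→ {G,T}; cost 1
[col 2] CGRU: children CR:{G,T}, GU:{G,T} ∩→ {G,T}; cost 0
[col 2] EN: children E:{T}, N:{G} ∪→ {G,T}; cost 1
[col 2] CEGNRU: children CGRU:{G,T}, EN:{G,T} ∩→ {G,T}; cost 0
per-site changes: [4, 3, 3]; total = 10

3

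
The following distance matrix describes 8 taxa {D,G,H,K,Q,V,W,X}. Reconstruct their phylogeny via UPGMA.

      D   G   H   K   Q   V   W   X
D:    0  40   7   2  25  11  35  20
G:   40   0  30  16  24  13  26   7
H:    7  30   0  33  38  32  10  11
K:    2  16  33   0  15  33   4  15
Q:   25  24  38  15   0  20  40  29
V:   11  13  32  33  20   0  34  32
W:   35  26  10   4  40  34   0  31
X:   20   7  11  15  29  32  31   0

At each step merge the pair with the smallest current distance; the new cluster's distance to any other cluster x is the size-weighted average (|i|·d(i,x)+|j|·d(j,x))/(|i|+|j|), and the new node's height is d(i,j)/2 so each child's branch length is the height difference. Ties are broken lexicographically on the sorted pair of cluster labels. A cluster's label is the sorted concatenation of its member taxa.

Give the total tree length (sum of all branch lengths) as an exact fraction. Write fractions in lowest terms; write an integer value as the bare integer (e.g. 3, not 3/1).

3281/48

1. join D+K (d=2) ⇒ DK; edges |D|=1, |K|=1
  updated: d(DK,G)=28, d(DK,H)=20, d(DK,Q)=20, d(DK,V)=22, d(DK,W)=39/2, d(DK,X)=35/2
2. join G+X (d=7) ⇒ GX; edges |G|=7/2, |X|=7/2
  updated: d(DK,GX)=91/4, d(GX,H)=41/2, d(GX,Q)=53/2, d(GX,V)=45/2, d(GX,W)=57/2
3. join H+W (d=10) ⇒ HW; edges |H|=5, |W|=5
  updated: d(DK,HW)=79/4, d(GX,HW)=49/2, d(HW,Q)=39, d(HW,V)=33
4. join DK+HW (d=79/4) ⇒ DHKW; edges |DK|=71/8, |HW|=39/8
  updated: d(DHKW,GX)=189/8, d(DHKW,Q)=59/2, d(DHKW,V)=55/2
5. join Q+V (d=20) ⇒ QV; edges |Q|=10, |V|=10
  updated: d(DHKW,QV)=57/2, d(GX,QV)=49/2
6. join DHKW+GX (d=189/8) ⇒ DGHKWX; edges |DHKW|=31/16, |GX|=133/16
  updated: d(DGHKWX,QV)=163/6
7. join DGHKWX+QV (d=163/6) ⇒ DGHKQVWX; edges |DGHKWX|=85/48, |QV|=43/12
final tree: ((((D:1,K:1):71/8,(H:5,W:5):39/8):31/16,(G:7/2,X:7/2):133/16):85/48,(Q:10,V:10):43/12)
total length: 3281/48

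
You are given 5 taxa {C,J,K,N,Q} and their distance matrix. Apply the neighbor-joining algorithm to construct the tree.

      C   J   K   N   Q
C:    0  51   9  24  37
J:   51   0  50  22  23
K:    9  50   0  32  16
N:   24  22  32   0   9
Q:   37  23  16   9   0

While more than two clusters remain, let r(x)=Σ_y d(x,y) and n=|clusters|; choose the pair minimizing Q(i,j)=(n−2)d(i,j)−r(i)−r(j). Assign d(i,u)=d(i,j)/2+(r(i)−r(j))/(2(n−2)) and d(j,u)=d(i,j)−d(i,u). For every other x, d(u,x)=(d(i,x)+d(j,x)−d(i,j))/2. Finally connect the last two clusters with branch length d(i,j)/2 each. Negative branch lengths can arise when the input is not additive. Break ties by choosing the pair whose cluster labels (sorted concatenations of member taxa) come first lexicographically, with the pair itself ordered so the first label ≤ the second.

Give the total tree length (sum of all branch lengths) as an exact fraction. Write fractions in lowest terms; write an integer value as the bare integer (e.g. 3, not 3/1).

1. join C+K (d=9, Q=-201) ⇒ CK; edges |C|=41/6, |K|=13/6
  updated: d(CK,J)=46, d(CK,N)=47/2, d(CK,Q)=22
2. join CK+Q (d=22, Q=-203/2) ⇒ CKQ; edges |CK|=163/8, |Q|=13/8
  updated: d(CKQ,J)=47/2, d(CKQ,N)=21/4
3. join CKQ+J (d=47/2, Q=-203/4) ⇒ CJKQ; edges |CKQ|=27/8, |J|=161/8
  updated: d(CJKQ,N)=15/8
4. join CJKQ+N (d=15/8) ⇒ CJKNQ; edges |CJKQ|=15/16, |N|=15/16
final tree: ((((C:41/6,K:13/6):163/8,Q:13/8):27/8,J:161/8):15/16,N:15/16)
total length: 451/8

451/8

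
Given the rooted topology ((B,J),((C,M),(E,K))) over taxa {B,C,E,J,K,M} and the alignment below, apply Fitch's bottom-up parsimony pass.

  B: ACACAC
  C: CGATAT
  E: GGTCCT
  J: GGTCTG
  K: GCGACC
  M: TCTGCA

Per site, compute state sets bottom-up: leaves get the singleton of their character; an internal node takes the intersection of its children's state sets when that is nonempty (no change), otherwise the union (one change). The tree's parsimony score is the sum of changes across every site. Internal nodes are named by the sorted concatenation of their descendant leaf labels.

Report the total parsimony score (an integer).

[col 0] BJ: children B:{A}, J:{G} ∪→ {A,G}; cost 1
[col 0] CM: children C:{C}, M:{T} ∪→ {C,T}; cost 1
[col 0] EK: children E:{G}, K:{G} ∩→ {G}; cost 0
[col 0] CEKM: children CM:{C,T}, EK:{G} ∪→ {C,G,T}; cost 1
[col 0] BCEJKM: children BJ:{A,G}, CEKM:{C,G,T} ∩→ {G}; cost 0
[col 1] BJ: children B:{C}, J:{G} ∪→ {C,G}; cost 1
[col 1] CM: children C:{G}, M:{C} ∪→ {C,G}; cost 1
[col 1] EK: children E:{G}, K:{C} ∪→ {C,G}; cost 1
[col 1] CEKM: children CM:{C,G}, EK:{C,G} ∩→ {C,G}; cost 0
[col 1] BCEJKM: children BJ:{C,G}, CEKM:{C,G} ∩→ {C,G}; cost 0
[col 2] BJ: children B:{A}, J:{T} ∪→ {A,T}; cost 1
[col 2] CM: children C:{A}, M:{T} ∪→ {A,T}; cost 1
[col 2] EK: children E:{T}, K:{G} ∪→ {G,T}; cost 1
[col 2] CEKM: children CM:{A,T}, EK:{G,T} ∩→ {T}; cost 0
[col 2] BCEJKM: children BJ:{A,T}, CEKM:{T} ∩→ {T}; cost 0
[col 3] BJ: children B:{C}, J:{C} ∩→ {C}; cost 0
[col 3] CM: children C:{T}, M:{G} ∪→ {G,T}; cost 1
[col 3] EK: children E:{C}, K:{A} ∪→ {A,C}; cost 1
[col 3] CEKM: children CM:{G,T}, EK:{A,C} ∪→ {A,C,G,T}; cost 1
[col 3] BCEJKM: children BJ:{C}, CEKM:{A,C,G,T} ∩→ {C}; cost 0
[col 4] BJ: children B:{A}, J:{T} ∪→ {A,T}; cost 1
[col 4] CM: children C:{A}, M:{C} ∪→ {A,C}; cost 1
[col 4] EK: children E:{C}, K:{C} ∩→ {C}; cost 0
[col 4] CEKM: children CM:{A,C}, EK:{C} ∩→ {C}; cost 0
[col 4] BCEJKM: children BJ:{A,T}, CEKM:{C} ∪→ {A,C,T}; cost 1
[col 5] BJ: children B:{C}, J:{G} ∪→ {C,G}; cost 1
[col 5] CM: children C:{T}, M:{A} ∪→ {A,T}; cost 1
[col 5] EK: children E:{T}, K:{C} ∪→ {C,T}; cost 1
[col 5] CEKM: children CM:{A,T}, EK:{C,T} ∩→ {T}; cost 0
[col 5] BCEJKM: children BJ:{C,G}, CEKM:{T} ∪→ {C,G,T}; cost 1
per-site changes: [3, 3, 3, 3, 3, 4]; total = 19

19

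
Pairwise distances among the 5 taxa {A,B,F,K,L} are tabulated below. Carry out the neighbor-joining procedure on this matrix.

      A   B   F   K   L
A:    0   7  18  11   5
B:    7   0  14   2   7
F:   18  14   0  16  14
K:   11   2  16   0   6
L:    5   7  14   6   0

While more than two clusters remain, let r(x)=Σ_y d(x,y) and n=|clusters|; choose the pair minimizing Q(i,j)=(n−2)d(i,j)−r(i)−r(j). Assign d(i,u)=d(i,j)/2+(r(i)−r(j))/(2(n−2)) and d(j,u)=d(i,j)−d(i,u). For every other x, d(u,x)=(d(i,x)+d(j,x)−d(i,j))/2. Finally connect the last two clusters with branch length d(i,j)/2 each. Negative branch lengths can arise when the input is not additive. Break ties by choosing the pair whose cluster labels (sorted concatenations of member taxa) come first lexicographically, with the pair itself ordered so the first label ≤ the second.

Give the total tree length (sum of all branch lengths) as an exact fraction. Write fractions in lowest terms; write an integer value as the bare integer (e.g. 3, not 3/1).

183/8

1. join B+K (d=2, Q=-59) ⇒ BK; edges |B|=1/6, |K|=11/6
  updated: d(A,BK)=8, d(BK,F)=14, d(BK,L)=11/2
2. join A+L (d=5, Q=-91/2) ⇒ AL; edges |A|=33/8, |L|=7/8
  updated: d(AL,BK)=17/4, d(AL,F)=27/2
3. join AL+BK (d=17/4, Q=-127/4) ⇒ ABKL; edges |AL|=15/8, |BK|=19/8
  updated: d(ABKL,F)=93/8
4. join ABKL+F (d=93/8) ⇒ ABFKL; edges |ABKL|=93/16, |F|=93/16
final tree: (((A:33/8,L:7/8):15/8,(B:1/6,K:11/6):19/8):93/16,F:93/16)
total length: 183/8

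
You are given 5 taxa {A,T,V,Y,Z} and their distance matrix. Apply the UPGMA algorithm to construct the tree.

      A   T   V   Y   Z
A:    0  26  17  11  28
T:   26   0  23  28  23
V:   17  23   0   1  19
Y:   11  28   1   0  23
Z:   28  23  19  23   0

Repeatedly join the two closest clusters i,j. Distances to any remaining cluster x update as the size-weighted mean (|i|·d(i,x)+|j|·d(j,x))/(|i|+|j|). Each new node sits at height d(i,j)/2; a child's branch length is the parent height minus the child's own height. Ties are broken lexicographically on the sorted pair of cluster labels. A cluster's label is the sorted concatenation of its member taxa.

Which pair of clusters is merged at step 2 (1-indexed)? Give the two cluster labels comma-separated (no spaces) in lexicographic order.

step 1: merge (V,Y) at d=1; branch lengths V→1/2, Y→1/2; new cluster VY
  updated: d(A,VY)=14, d(T,VY)=51/2, d(VY,Z)=21
step 2: merge (A,VY) at d=14; branch lengths A→7, VY→13/2; new cluster AVY
  updated: d(AVY,T)=77/3, d(AVY,Z)=70/3
step 3: merge (T,Z) at d=23; branch lengths T→23/2, Z→23/2; new cluster TZ
  updated: d(AVY,TZ)=49/2
step 4: merge (AVY,TZ) at d=49/2; branch lengths AVY→21/4, TZ→3/4; new cluster ATVYZ
final tree: ((A:7,(V:1/2,Y:1/2):13/2):21/4,(T:23/2,Z:23/2):3/4)
total length: 87/2

A,VY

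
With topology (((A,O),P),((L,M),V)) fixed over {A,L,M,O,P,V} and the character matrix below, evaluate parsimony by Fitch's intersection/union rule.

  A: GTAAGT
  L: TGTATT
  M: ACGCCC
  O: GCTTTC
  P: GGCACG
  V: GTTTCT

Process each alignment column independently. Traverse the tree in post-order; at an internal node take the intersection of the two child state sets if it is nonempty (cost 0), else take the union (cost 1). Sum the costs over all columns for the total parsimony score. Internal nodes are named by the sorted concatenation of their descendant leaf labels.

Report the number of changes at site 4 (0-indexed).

site 0, node AO: A={G} ∩ O={G} → {G} (+0)
site 0, node AOP: AO={G} ∩ P={G} → {G} (+0)
site 0, node LM: L={T} ∪ M={A} → {A,T} (+1)
site 0, node LMV: LM={A,T} ∪ V={G} → {A,G,T} (+1)
site 0, node ALMOPV: AOP={G} ∩ LMV={A,G,T} → {G} (+0)
site 1, node AO: A={T} ∪ O={C} → {C,T} (+1)
site 1, node AOP: AO={C,T} ∪ P={G} → {C,G,T} (+1)
site 1, node LM: L={G} ∪ M={C} → {C,G} (+1)
site 1, node LMV: LM={C,G} ∪ V={T} → {C,G,T} (+1)
site 1, node ALMOPV: AOP={C,G,T} ∩ LMV={C,G,T} → {C,G,T} (+0)
site 2, node AO: A={A} ∪ O={T} → {A,T} (+1)
site 2, node AOP: AO={A,T} ∪ P={C} → {A,C,T} (+1)
site 2, node LM: L={T} ∪ M={G} → {G,T} (+1)
site 2, node LMV: LM={G,T} ∩ V={T} → {T} (+0)
site 2, node ALMOPV: AOP={A,C,T} ∩ LMV={T} → {T} (+0)
site 3, node AO: A={A} ∪ O={T} → {A,T} (+1)
site 3, node AOP: AO={A,T} ∩ P={A} → {A} (+0)
site 3, node LM: L={A} ∪ M={C} → {A,C} (+1)
site 3, node LMV: LM={A,C} ∪ V={T} → {A,C,T} (+1)
site 3, node ALMOPV: AOP={A} ∩ LMV={A,C,T} → {A} (+0)
site 4, node AO: A={G} ∪ O={T} → {G,T} (+1)
site 4, node AOP: AO={G,T} ∪ P={C} → {C,G,T} (+1)
site 4, node LM: L={T} ∪ M={C} → {C,T} (+1)
site 4, node LMV: LM={C,T} ∩ V={C} → {C} (+0)
site 4, node ALMOPV: AOP={C,G,T} ∩ LMV={C} → {C} (+0)
site 5, node AO: A={T} ∪ O={C} → {C,T} (+1)
site 5, node AOP: AO={C,T} ∪ P={G} → {C,G,T} (+1)
site 5, node LM: L={T} ∪ M={C} → {C,T} (+1)
site 5, node LMV: LM={C,T} ∩ V={T} → {T} (+0)
site 5, node ALMOPV: AOP={C,G,T} ∩ LMV={T} → {T} (+0)
per-site changes: [2, 4, 3, 3, 3, 3]; total = 18

3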